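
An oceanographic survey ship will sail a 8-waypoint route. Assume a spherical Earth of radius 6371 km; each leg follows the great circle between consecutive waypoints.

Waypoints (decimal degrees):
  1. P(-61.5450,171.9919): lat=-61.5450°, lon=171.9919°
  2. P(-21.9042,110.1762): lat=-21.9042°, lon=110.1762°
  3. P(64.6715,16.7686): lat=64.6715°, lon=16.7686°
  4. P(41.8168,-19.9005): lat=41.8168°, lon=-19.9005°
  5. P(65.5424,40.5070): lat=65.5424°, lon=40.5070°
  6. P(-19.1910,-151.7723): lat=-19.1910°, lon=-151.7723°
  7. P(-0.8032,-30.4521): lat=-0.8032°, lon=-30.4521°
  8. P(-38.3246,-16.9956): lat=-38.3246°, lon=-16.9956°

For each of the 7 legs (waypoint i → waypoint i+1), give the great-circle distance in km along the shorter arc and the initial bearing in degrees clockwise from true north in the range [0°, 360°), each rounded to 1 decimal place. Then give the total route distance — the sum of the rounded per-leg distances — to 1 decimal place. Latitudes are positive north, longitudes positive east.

Leg 1: φ1=-1.0741629, φ2=-0.3823004, Δφ=0.6918625, Δλ=-1.0788875 rad; a=sin²(Δφ/2)+cosφ1·cosφ2·sin²(Δλ/2)=0.2316089803; c=2·atan2(√a, √(1-a))=1.004177876; dist=6371·c=6397.617 ≈ 6397.6 km; running total=6397.6 km
Leg 1 bearing: y=sinΔλ·cosφ2=-0.81780130, x=cosφ1·sinφ2-sinφ1·cosφ2·cosΔλ=0.20752366; θ=atan2(y, x)=-75.7613° <0 so +360° → 284.2387° ≈ 284.2°
Leg 2: φ1=-0.3823004, φ2=1.1287306, Δφ=1.5110310, Δλ=-1.6302702 rad; a=sin²(Δφ/2)+cosφ1·cosφ2·sin²(Δλ/2)=0.6803932742; c=2·atan2(√a, √(1-a))=1.939907432; dist=6371·c=12359.150 ≈ 12359.2 km; running total=18756.8 km
Leg 2 bearing: y=sinΔλ·cosφ2=-0.42705113, x=cosφ1·sinφ2-sinφ1·cosφ2·cosΔλ=0.82913231; θ=atan2(y, x)=-27.2511° <0 so +360° → 332.7489° ≈ 332.7°
Leg 3: φ1=1.1287306, φ2=0.7298408, Δφ=-0.3988898, Δλ=-0.6399965 rad; a=sin²(Δφ/2)+cosφ1·cosφ2·sin²(Δλ/2)=0.0708028426; c=2·atan2(√a, √(1-a))=0.538664949; dist=6371·c=3431.834 ≈ 3431.8 km; running total=22188.6 km
Leg 3 bearing: y=sinΔλ·cosφ2=-0.44507606, x=cosφ1·sinφ2-sinφ1·cosφ2·cosΔλ=-0.25508136; θ=atan2(y, x)=-119.8178° <0 so +360° → 240.1822° ≈ 240.2°
Leg 4: φ1=0.7298408, φ2=1.1439307, Δφ=0.4140898, Δλ=1.0543098 rad; a=sin²(Δφ/2)+cosφ1·cosφ2·sin²(Δλ/2)=0.1203509696; c=2·atan2(√a, √(1-a))=0.708562565; dist=6371·c=4514.252 ≈ 4514.3 km; running total=26702.9 km
Leg 4 bearing: y=sinΔλ·cosφ2=0.36001483, x=cosφ1·sinφ2-sinφ1·cosφ2·cosΔλ=0.54208466; θ=atan2(y, x)=33.5893° ≈ 33.6°
Leg 5: φ1=1.1439307, φ2=-0.3349461, Δφ=-1.4788768, Δλ=-3.3559069 rad; a=sin²(Δφ/2)+cosφ1·cosφ2·sin²(Δλ/2)=0.8406440883; c=2·atan2(√a, √(1-a))=2.320317291; dist=6371·c=14782.741 ≈ 14782.7 km; running total=41485.6 km
Leg 5 bearing: y=sinΔλ·cosφ2=0.20085848, x=cosφ1·sinφ2-sinφ1·cosφ2·cosΔλ=0.70391924; θ=atan2(y, x)=15.9257° ≈ 15.9°
Leg 6: φ1=-0.3349461, φ2=-0.0140185, Δφ=0.3209277, Δλ=2.1174369 rad; a=sin²(Δφ/2)+cosφ1·cosφ2·sin²(Δλ/2)=0.7431383295; c=2·atan2(√a, √(1-a))=2.078619936; dist=6371·c=13242.888 ≈ 13242.9 km; running total=54728.5 km
Leg 6 bearing: y=sinΔλ·cosφ2=0.85419168, x=cosφ1·sinφ2-sinφ1·cosφ2·cosΔλ=-0.18409668; θ=atan2(y, x)=102.1624° ≈ 102.2°
Leg 7: φ1=-0.0140185, φ2=-0.6688905, Δφ=-0.6548720, Δλ=0.2348602 rad; a=sin²(Δφ/2)+cosφ1·cosφ2·sin²(Δλ/2)=0.1142046136; c=2·atan2(√a, √(1-a))=0.689458207; dist=6371·c=4392.538 ≈ 4392.5 km; running total=59121.0 km
Leg 7 bearing: y=sinΔλ·cosφ2=0.18256106, x=cosφ1·sinφ2-sinφ1·cosφ2·cosΔλ=-0.60935961; θ=atan2(y, x)=163.3221° ≈ 163.3°

Leg 1: dist=6397.6 km, bearing=284.2°
Leg 2: dist=12359.2 km, bearing=332.7°
Leg 3: dist=3431.8 km, bearing=240.2°
Leg 4: dist=4514.3 km, bearing=33.6°
Leg 5: dist=14782.7 km, bearing=15.9°
Leg 6: dist=13242.9 km, bearing=102.2°
Leg 7: dist=4392.5 km, bearing=163.3°
Total: 59121.0 km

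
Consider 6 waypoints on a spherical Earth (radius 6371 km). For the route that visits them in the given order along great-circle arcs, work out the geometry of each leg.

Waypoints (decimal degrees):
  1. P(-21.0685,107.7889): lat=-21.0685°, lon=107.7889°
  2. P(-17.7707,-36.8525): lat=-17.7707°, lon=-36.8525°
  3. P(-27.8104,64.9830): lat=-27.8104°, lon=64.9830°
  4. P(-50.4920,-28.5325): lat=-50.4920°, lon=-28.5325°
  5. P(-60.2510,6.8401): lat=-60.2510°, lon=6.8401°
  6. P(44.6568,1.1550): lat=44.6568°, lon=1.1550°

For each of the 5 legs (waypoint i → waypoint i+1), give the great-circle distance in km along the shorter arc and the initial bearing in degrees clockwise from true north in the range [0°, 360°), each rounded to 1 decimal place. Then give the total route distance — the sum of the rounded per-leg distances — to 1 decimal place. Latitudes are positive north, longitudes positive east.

Leg 1: φ1=-0.3677147, φ2=-0.3101572, Δφ=0.0575575, Δλ=-2.5244687 rad; a=sin²(Δφ/2)+cosφ1·cosφ2·sin²(Δλ/2)=0.8074992462; c=2·atan2(√a, √(1-a))=2.233180381; dist=6371·c=14227.592 ≈ 14227.6 km; running total=14227.6 km
Leg 1 bearing: y=sinΔλ·cosφ2=-0.55108009, x=cosφ1·sinφ2-sinφ1·cosφ2·cosΔλ=-0.56399254; θ=atan2(y, x)=-135.6635° <0 so +360° → 224.3365° ≈ 224.3°
Leg 2: φ1=-0.3101572, φ2=-0.4853830, Δφ=-0.1752258, Δλ=1.7773648 rad; a=sin²(Δφ/2)+cosφ1·cosφ2·sin²(Δλ/2)=0.5151811606; c=2·atan2(√a, √(1-a))=1.601163315; dist=6371·c=10201.011 ≈ 10201.0 km; running total=24428.6 km
Leg 2 bearing: y=sinΔλ·cosφ2=0.86569235, x=cosφ1·sinφ2-sinφ1·cosφ2·cosΔλ=-0.49965476; θ=atan2(y, x)=119.9924° ≈ 120.0°
Leg 3: φ1=-0.4853830, φ2=-0.8812516, Δφ=-0.3958686, Δλ=-1.6321534 rad; a=sin²(Δφ/2)+cosφ1·cosφ2·sin²(Δλ/2)=0.3372731794; c=2·atan2(√a, √(1-a))=1.239304878; dist=6371·c=7895.611 ≈ 7895.6 km; running total=32324.2 km
Leg 3 bearing: y=sinΔλ·cosφ2=-0.63498881, x=cosφ1·sinφ2-sinφ1·cosφ2·cosΔλ=-0.70062054; θ=atan2(y, x)=-137.8132° <0 so +360° → 222.1868° ≈ 222.2°
Leg 4: φ1=-0.8812516, φ2=-1.0515783, Δφ=-0.1703267, Δλ=0.6173683 rad; a=sin²(Δφ/2)+cosφ1·cosφ2·sin²(Δλ/2)=0.0363714564; c=2·atan2(√a, √(1-a))=0.383776896; dist=6371·c=2445.043 ≈ 2445.0 km; running total=34769.2 km
Leg 4 bearing: y=sinΔλ·cosφ2=0.28724664, x=cosφ1·sinφ2-sinφ1·cosφ2·cosΔλ=-0.24017423; θ=atan2(y, x)=129.8999° ≈ 129.9°
Leg 5: φ1=-1.0515783, φ2=0.7794082, Δφ=1.8309865, Δλ=-0.0992237 rad; a=sin²(Δφ/2)+cosφ1·cosφ2·sin²(Δλ/2)=0.6295002219; c=2·atan2(√a, √(1-a))=1.832783517; dist=6371·c=11676.664 ≈ 11676.7 km; running total=46445.9 km
Leg 5 bearing: y=sinΔλ·cosφ2=-0.07046501, x=cosφ1·sinφ2-sinφ1·cosφ2·cosΔλ=0.96330341; θ=atan2(y, x)=-4.1837° <0 so +360° → 355.8163° ≈ 355.8°

Leg 1: dist=14227.6 km, bearing=224.3°
Leg 2: dist=10201.0 km, bearing=120.0°
Leg 3: dist=7895.6 km, bearing=222.2°
Leg 4: dist=2445.0 km, bearing=129.9°
Leg 5: dist=11676.7 km, bearing=355.8°
Total: 46445.9 km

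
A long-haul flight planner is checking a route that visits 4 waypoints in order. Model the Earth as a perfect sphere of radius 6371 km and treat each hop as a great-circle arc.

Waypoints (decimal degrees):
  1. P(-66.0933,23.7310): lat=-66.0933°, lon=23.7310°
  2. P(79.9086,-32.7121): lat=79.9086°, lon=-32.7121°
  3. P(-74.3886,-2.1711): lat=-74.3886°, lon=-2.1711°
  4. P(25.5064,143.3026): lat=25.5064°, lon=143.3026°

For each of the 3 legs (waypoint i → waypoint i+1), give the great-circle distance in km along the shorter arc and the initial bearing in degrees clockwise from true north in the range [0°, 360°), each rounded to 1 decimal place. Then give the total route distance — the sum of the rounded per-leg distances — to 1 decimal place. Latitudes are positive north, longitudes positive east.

Leg 1: dist=16613.4 km, bearing=343.3°
Leg 2: dist=17254.7 km, bearing=161.0°
Leg 3: dist=14226.2 km, bearing=139.6°
Total: 48094.3 km

Leg 1: φ1=-1.1535457, φ2=1.3946682, Δφ=2.5482139, Δλ=-0.9851179 rad; a=sin²(Δφ/2)+cosφ1·cosφ2·sin²(Δλ/2)=0.9304065198; c=2·atan2(√a, √(1-a))=2.607661421; dist=6371·c=16613.411 ≈ 16613.4 km; running total=16613.4 km
Leg 1 bearing: y=sinΔλ·cosφ2=-0.14601649, x=cosφ1·sinφ2-sinφ1·cosφ2·cosΔλ=0.48752446; θ=atan2(y, x)=-16.6733° <0 so +360° → 343.3267° ≈ 343.3°
Leg 2: φ1=1.3946682, φ2=-1.2983260, Δφ=-2.6929942, Δλ=0.5330410 rad; a=sin²(Δφ/2)+cosφ1·cosφ2·sin²(Δλ/2)=0.9537988114; c=2·atan2(√a, √(1-a))=2.708322411; dist=6371·c=17254.722 ≈ 17254.7 km; running total=33868.1 km
Leg 2 bearing: y=sinΔλ·cosφ2=0.13675028, x=cosφ1·sinφ2-sinφ1·cosφ2·cosΔλ=-0.39694574; θ=atan2(y, x)=160.9909° ≈ 161.0°
Leg 3: φ1=-1.2983260, φ2=0.4451707, Δφ=1.7434967, Δλ=2.5389950 rad; a=sin²(Δφ/2)+cosφ1·cosφ2·sin²(Δλ/2)=0.8074146890; c=2·atan2(√a, √(1-a))=2.232965931; dist=6371·c=14226.226 ≈ 14226.2 km; running total=48094.3 km
Leg 3 bearing: y=sinΔλ·cosφ2=0.51154406, x=cosφ1·sinφ2-sinφ1·cosφ2·cosΔλ=-0.60025620; θ=atan2(y, x)=139.5620° ≈ 139.6°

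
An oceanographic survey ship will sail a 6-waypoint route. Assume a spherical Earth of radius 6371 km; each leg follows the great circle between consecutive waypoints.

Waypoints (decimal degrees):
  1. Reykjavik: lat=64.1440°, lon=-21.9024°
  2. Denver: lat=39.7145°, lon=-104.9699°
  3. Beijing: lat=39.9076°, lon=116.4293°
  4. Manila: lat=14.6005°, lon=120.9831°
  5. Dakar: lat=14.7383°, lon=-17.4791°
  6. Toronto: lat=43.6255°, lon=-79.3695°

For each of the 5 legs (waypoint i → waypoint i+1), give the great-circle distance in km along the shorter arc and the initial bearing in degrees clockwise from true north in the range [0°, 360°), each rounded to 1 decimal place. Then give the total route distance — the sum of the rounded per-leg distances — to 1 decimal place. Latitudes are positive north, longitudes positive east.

Leg 1: dist=5783.5 km, bearing=284.3°
Leg 2: dist=10215.9 km, bearing=329.5°
Leg 3: dist=2848.7 km, bearing=169.8°
Leg 4: dist=14402.3 km, bearing=303.8°
Leg 5: dist=6632.2 km, bearing=312.3°
Total: 39882.6 km

Leg 1: φ1=1.1195240, φ2=0.6931488, Δφ=-0.4263752, Δλ=-1.4498014 rad; a=sin²(Δφ/2)+cosφ1·cosφ2·sin²(Δλ/2)=0.1922552844; c=2·atan2(√a, √(1-a))=0.907789520; dist=6371·c=5783.527 ≈ 5783.5 km; running total=5783.5 km
Leg 1 bearing: y=sinΔλ·cosφ2=-0.76361401, x=cosφ1·sinφ2-sinφ1·cosφ2·cosΔλ=0.19510615; θ=atan2(y, x)=-75.6674° <0 so +360° → 284.3326° ≈ 284.3°
Leg 2: φ1=0.6931488, φ2=0.6965190, Δφ=0.0033702, Δλ=3.8641450 rad; a=sin²(Δφ/2)+cosφ1·cosφ2·sin²(Δλ/2)=0.5163469894; c=2·atan2(√a, √(1-a))=1.603496133; dist=6371·c=10215.874 ≈ 10215.9 km; running total=15999.4 km
Leg 2 bearing: y=sinΔλ·cosφ2=-0.50727111, x=cosφ1·sinφ2-sinφ1·cosφ2·cosΔλ=0.86116614; θ=atan2(y, x)=-30.5003° <0 so +360° → 329.4997° ≈ 329.5°
Leg 3: φ1=0.6965190, φ2=0.2548268, Δφ=-0.4416922, Δλ=0.0794788 rad; a=sin²(Δφ/2)+cosφ1·cosφ2·sin²(Δλ/2)=0.0491568592; c=2·atan2(√a, √(1-a))=0.447142632; dist=6371·c=2848.746 ≈ 2848.7 km; running total=18848.1 km
Leg 3 bearing: y=sinΔλ·cosφ2=0.07683124, x=cosφ1·sinφ2-sinφ1·cosφ2·cosΔλ=-0.42551006; θ=atan2(y, x)=169.7648° ≈ 169.8°
Leg 4: φ1=0.2548268, φ2=0.2572319, Δφ=0.0024051, Δλ=-2.4166213 rad; a=sin²(Δφ/2)+cosφ1·cosφ2·sin²(Δλ/2)=0.8181921224; c=2·atan2(√a, √(1-a))=2.260598044; dist=6371·c=14402.270 ≈ 14402.3 km; running total=33250.4 km
Leg 4 bearing: y=sinΔλ·cosφ2=-0.64129618, x=cosφ1·sinφ2-sinφ1·cosφ2·cosΔλ=0.42866573; θ=atan2(y, x)=-56.2398° <0 so +360° → 303.7602° ≈ 303.8°
Leg 5: φ1=0.2572319, φ2=0.7614086, Δφ=0.5041768, Δλ=-1.0801913 rad; a=sin²(Δφ/2)+cosφ1·cosφ2·sin²(Δλ/2)=0.2473206228; c=2·atan2(√a, √(1-a))=1.040998662; dist=6371·c=6632.202 ≈ 6632.2 km; running total=39882.6 km
Leg 5 bearing: y=sinΔλ·cosφ2=-0.63848351, x=cosφ1·sinφ2-sinφ1·cosφ2·cosΔλ=0.58047509; θ=atan2(y, x)=-47.7246° <0 so +360° → 312.2754° ≈ 312.3°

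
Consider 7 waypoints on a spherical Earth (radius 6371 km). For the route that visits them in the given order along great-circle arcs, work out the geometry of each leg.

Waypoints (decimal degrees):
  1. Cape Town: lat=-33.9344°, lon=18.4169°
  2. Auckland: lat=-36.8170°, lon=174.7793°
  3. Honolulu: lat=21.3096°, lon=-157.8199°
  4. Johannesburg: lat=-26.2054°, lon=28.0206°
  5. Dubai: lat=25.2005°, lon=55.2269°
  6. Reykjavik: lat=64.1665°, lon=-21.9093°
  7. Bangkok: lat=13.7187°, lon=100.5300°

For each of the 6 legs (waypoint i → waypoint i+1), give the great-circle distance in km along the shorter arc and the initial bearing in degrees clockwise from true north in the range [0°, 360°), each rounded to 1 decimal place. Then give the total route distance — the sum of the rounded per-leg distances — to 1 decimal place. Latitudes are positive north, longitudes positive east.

Leg 1: dist=11775.4 km, bearing=160.5°
Leg 2: dist=7073.9 km, bearing=28.6°
Leg 3: dist=19209.3 km, bearing=226.4°
Leg 4: dist=6418.7 km, bearing=29.3°
Leg 5: dist=6882.9 km, bearing=331.2°
Leg 6: dist=10094.3 km, bearing=55.1°
Total: 61454.5 km

Leg 1: φ1=-0.5922670, φ2=-0.6425779, Δφ=-0.0503109, Δλ=2.7290387 rad; a=sin²(Δφ/2)+cosφ1·cosφ2·sin²(Δλ/2)=0.6369704866; c=2·atan2(√a, √(1-a))=1.848284707; dist=6371·c=11775.422 ≈ 11775.4 km; running total=11775.4 km
Leg 1 bearing: y=sinΔλ·cosφ2=0.32098221, x=cosφ1·sinφ2-sinφ1·cosφ2·cosΔλ=-0.90660177; θ=atan2(y, x)=160.5035° ≈ 160.5°
Leg 2: φ1=-0.6425779, φ2=0.3719227, Δφ=1.0145006, Δλ=-5.8049511 rad; a=sin²(Δφ/2)+cosφ1·cosφ2·sin²(Δλ/2)=0.2778150947; c=2·atan2(√a, √(1-a))=1.110325648; dist=6371·c=7073.885 ≈ 7073.9 km; running total=18849.3 km
Leg 2 bearing: y=sinΔλ·cosφ2=0.42874764, x=cosφ1·sinφ2-sinφ1·cosφ2·cosΔλ=0.78658181; θ=atan2(y, x)=28.5938° ≈ 28.6°
Leg 3: φ1=0.3719227, φ2=-0.4573705, Δφ=-0.8292932, Δλ=3.2435286 rad; a=sin²(Δφ/2)+cosφ1·cosφ2·sin²(Δλ/2)=0.9960062772; c=2·atan2(√a, √(1-a))=3.015116556; dist=6371·c=19209.308 ≈ 19209.3 km; running total=38058.6 km
Leg 3 bearing: y=sinΔλ·cosφ2=-0.09130034, x=cosφ1·sinφ2-sinφ1·cosφ2·cosΔλ=-0.08703643; θ=atan2(y, x)=-133.6304° <0 so +360° → 226.3696° ≈ 226.4°
Leg 4: φ1=-0.4573705, φ2=0.4398317, Δφ=0.8972022, Δλ=0.4748395 rad; a=sin²(Δφ/2)+cosφ1·cosφ2·sin²(Δλ/2)=0.2330079920; c=2·atan2(√a, √(1-a))=1.007490681; dist=6371·c=6418.723 ≈ 6418.7 km; running total=44477.3 km
Leg 4 bearing: y=sinΔλ·cosφ2=0.41368136, x=cosφ1·sinφ2-sinφ1·cosφ2·cosΔλ=0.73737969; θ=atan2(y, x)=29.2931° ≈ 29.3°
Leg 5: φ1=0.4398317, φ2=1.1199167, Δφ=0.6800850, Δλ=-1.3462807 rad; a=sin²(Δφ/2)+cosφ1·cosφ2·sin²(Δλ/2)=0.2644916133; c=2·atan2(√a, √(1-a))=1.080353261; dist=6371·c=6882.931 ≈ 6882.9 km; running total=51360.2 km
Leg 5 bearing: y=sinΔλ·cosφ2=-0.42482081, x=cosφ1·sinφ2-sinφ1·cosφ2·cosΔλ=0.77309151; θ=atan2(y, x)=-28.7892° <0 so +360° → 331.2108° ≈ 331.2°
Leg 6: φ1=1.1199167, φ2=0.2394365, Δφ=-0.8804802, Δλ=2.1369689 rad; a=sin²(Δφ/2)+cosφ1·cosφ2·sin²(Δλ/2)=0.5068098157; c=2·atan2(√a, √(1-a))=1.584416379; dist=6371·c=10094.317 ≈ 10094.3 km; running total=61454.5 km
Leg 6 bearing: y=sinΔλ·cosφ2=0.81988350, x=cosφ1·sinφ2-sinφ1·cosφ2·cosΔλ=0.57236836; θ=atan2(y, x)=55.0807° ≈ 55.1°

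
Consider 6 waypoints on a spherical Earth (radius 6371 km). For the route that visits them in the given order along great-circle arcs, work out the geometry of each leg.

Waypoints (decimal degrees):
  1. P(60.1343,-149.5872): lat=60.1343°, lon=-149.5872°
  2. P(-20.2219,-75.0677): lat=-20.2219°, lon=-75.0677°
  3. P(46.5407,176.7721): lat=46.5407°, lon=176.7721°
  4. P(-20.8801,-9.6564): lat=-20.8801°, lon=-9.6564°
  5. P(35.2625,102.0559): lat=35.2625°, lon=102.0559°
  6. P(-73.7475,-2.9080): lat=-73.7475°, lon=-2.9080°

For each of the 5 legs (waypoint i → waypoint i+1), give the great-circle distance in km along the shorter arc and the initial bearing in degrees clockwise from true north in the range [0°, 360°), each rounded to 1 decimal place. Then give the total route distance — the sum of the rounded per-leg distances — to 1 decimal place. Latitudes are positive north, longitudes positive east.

Leg 1: dist=11128.4 km, bearing=113.3°
Leg 2: dist=12996.1 km, bearing=312.9°
Leg 3: dist=17102.9 km, bearing=13.7°
Leg 4: dist=13255.4 km, bearing=60.4°
Leg 5: dist=14213.5 km, bearing=200.0°
Total: 68696.3 km

Leg 1: φ1=1.0495415, φ2=-0.3529387, Δφ=-1.4024803, Δλ=1.3006106 rad; a=sin²(Δφ/2)+cosφ1·cosφ2·sin²(Δλ/2)=0.5875157705; c=2·atan2(√a, √(1-a))=1.746734130; dist=6371·c=11128.443 ≈ 11128.4 km; running total=11128.4 km
Leg 1 bearing: y=sinΔλ·cosφ2=0.90431850, x=cosφ1·sinφ2-sinφ1·cosφ2·cosΔλ=-0.38932250; θ=atan2(y, x)=113.2926° ≈ 113.3°
Leg 2: φ1=-0.3529387, φ2=0.8122885, Δφ=1.1652272, Δλ=4.3954337 rad; a=sin²(Δφ/2)+cosφ1·cosφ2·sin²(Δλ/2)=0.7260337605; c=2·atan2(√a, √(1-a))=2.039878199; dist=6371·c=12996.064 ≈ 12996.1 km; running total=24124.5 km
Leg 2 bearing: y=sinΔλ·cosφ2=-0.65357703, x=cosφ1·sinφ2-sinφ1·cosφ2·cosΔλ=0.60701897; θ=atan2(y, x)=-47.1152° <0 so +360° → 312.8848° ≈ 312.9°
Leg 3: φ1=0.8122885, φ2=-0.3644265, Δφ=-1.1767149, Δλ=-3.2537911 rad; a=sin²(Δφ/2)+cosφ1·cosφ2·sin²(Δλ/2)=0.9486670745; c=2·atan2(√a, √(1-a))=2.684488058; dist=6371·c=17102.873 ≈ 17102.9 km; running total=41227.4 km
Leg 3 bearing: y=sinΔλ·cosφ2=0.10461042, x=cosφ1·sinφ2-sinφ1·cosφ2·cosΔλ=0.42877510; θ=atan2(y, x)=13.7109° ≈ 13.7°
Leg 4: φ1=-0.3644265, φ2=0.6154467, Δφ=0.9798732, Δλ=1.9497474 rad; a=sin²(Δφ/2)+cosφ1·cosφ2·sin²(Δλ/2)=0.7439977300; c=2·atan2(√a, √(1-a))=2.080588046; dist=6371·c=13255.426 ≈ 13255.4 km; running total=54482.8 km
Leg 4 bearing: y=sinΔλ·cosφ2=0.75858643, x=cosφ1·sinφ2-sinφ1·cosφ2·cosΔλ=0.43174884; θ=atan2(y, x)=60.3537° ≈ 60.4°
Leg 5: φ1=0.6154467, φ2=-1.2871367, Δφ=-1.9025834, Δλ=-1.8319657 rad; a=sin²(Δφ/2)+cosφ1·cosφ2·sin²(Δλ/2)=0.8066290560; c=2·atan2(√a, √(1-a))=2.230975151; dist=6371·c=14213.543 ≈ 14213.5 km; running total=68696.3 km
Leg 5 bearing: y=sinΔλ·cosφ2=-0.27038012, x=cosφ1·sinφ2-sinφ1·cosφ2·cosΔλ=-0.74216513; θ=atan2(y, x)=-159.9827° <0 so +360° → 200.0173° ≈ 200.0°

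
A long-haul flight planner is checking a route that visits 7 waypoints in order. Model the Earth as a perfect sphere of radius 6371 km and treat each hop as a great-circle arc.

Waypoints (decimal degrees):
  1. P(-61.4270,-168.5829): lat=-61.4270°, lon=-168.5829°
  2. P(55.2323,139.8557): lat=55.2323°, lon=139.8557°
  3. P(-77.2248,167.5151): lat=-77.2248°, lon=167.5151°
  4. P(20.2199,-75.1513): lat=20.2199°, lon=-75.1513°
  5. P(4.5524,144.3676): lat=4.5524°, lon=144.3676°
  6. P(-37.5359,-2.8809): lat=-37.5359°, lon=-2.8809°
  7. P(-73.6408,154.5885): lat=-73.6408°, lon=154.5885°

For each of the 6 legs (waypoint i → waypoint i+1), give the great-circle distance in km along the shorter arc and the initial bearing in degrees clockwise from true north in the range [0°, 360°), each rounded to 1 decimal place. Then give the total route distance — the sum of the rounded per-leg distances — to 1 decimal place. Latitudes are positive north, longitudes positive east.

Leg 1: dist=13732.0 km, bearing=327.6°
Leg 2: dist=14854.1 km, bearing=171.9°
Leg 3: dist=12856.0 km, bearing=112.4°
Leg 4: dist=14895.7 km, bearing=298.2°
Leg 5: dist=15066.1 km, bearing=217.7°
Leg 6: dist=7535.9 km, bearing=173.3°
Total: 78939.8 km

Leg 1: φ1=-1.0721034, φ2=0.9639855, Δφ=2.0360889, Δλ=5.3832691 rad; a=sin²(Δφ/2)+cosφ1·cosφ2·sin²(Δλ/2)=0.7759339219; c=2·atan2(√a, √(1-a))=2.155398714; dist=6371·c=13732.045 ≈ 13732.0 km; running total=13732.0 km
Leg 1 bearing: y=sinΔλ·cosφ2=-0.44666290, x=cosφ1·sinφ2-sinφ1·cosφ2·cosΔλ=0.70422591; θ=atan2(y, x)=-32.3854° <0 so +360° → 327.6146° ≈ 327.6°
Leg 2: φ1=0.9639855, φ2=-1.3478270, Δφ=-2.3118125, Δλ=0.4827476 rad; a=sin²(Δφ/2)+cosφ1·cosφ2·sin²(Δλ/2)=0.8447240245; c=2·atan2(√a, √(1-a))=2.331523092; dist=6371·c=14854.134 ≈ 14854.1 km; running total=28586.1 km
Leg 2 bearing: y=sinΔλ·cosφ2=0.10265009, x=cosφ1·sinφ2-sinφ1·cosφ2·cosΔλ=-0.71702465; θ=atan2(y, x)=171.8528° ≈ 171.9°
Leg 3: φ1=-1.3478270, φ2=0.3529038, Δφ=1.7007309, Δλ=-4.2353277 rad; a=sin²(Δφ/2)+cosφ1·cosφ2·sin²(Δλ/2)=0.7161728616; c=2·atan2(√a, √(1-a))=2.017888909; dist=6371·c=12855.970 ≈ 12856.0 km; running total=41442.1 km
Leg 3 bearing: y=sinΔλ·cosφ2=0.83360192, x=cosφ1·sinφ2-sinφ1·cosφ2·cosΔλ=-0.34378048; θ=atan2(y, x)=112.4114° ≈ 112.4°
Leg 4: φ1=0.3529038, φ2=0.0794544, Δφ=-0.2734495, Δλ=3.8313276 rad; a=sin²(Δφ/2)+cosφ1·cosφ2·sin²(Δλ/2)=0.8470793015; c=2·atan2(√a, √(1-a))=2.338046672; dist=6371·c=14895.695 ≈ 14895.7 km; running total=56337.8 km
Leg 4 bearing: y=sinΔλ·cosφ2=-0.63432519, x=cosφ1·sinφ2-sinφ1·cosφ2·cosΔλ=0.34025782; θ=atan2(y, x)=-61.7905° <0 so +360° → 298.2095° ≈ 298.2°
Leg 5: φ1=0.0794544, φ2=-0.6551250, Δφ=-0.7345794, Δλ=-2.5699711 rad; a=sin²(Δφ/2)+cosφ1·cosφ2·sin²(Δλ/2)=0.8565811413; c=2·atan2(√a, √(1-a))=2.364795356; dist=6371·c=15066.111 ≈ 15066.1 km; running total=71403.9 km
Leg 5 bearing: y=sinΔλ·cosφ2=-0.42899493, x=cosφ1·sinφ2-sinφ1·cosφ2·cosΔλ=-0.55440320; θ=atan2(y, x)=-142.2674° <0 so +360° → 217.7326° ≈ 217.7°
Leg 6: φ1=-0.6551250, φ2=-1.2852744, Δφ=-0.6301494, Δλ=2.7483595 rad; a=sin²(Δφ/2)+cosφ1·cosφ2·sin²(Δλ/2)=0.3108538208; c=2·atan2(√a, √(1-a))=1.182845458; dist=6371·c=7535.908 ≈ 7535.9 km; running total=78939.8 km
Leg 6 bearing: y=sinΔλ·cosφ2=0.10792491, x=cosφ1·sinφ2-sinφ1·cosφ2·cosΔλ=-0.91937321; θ=atan2(y, x)=173.3047° ≈ 173.3°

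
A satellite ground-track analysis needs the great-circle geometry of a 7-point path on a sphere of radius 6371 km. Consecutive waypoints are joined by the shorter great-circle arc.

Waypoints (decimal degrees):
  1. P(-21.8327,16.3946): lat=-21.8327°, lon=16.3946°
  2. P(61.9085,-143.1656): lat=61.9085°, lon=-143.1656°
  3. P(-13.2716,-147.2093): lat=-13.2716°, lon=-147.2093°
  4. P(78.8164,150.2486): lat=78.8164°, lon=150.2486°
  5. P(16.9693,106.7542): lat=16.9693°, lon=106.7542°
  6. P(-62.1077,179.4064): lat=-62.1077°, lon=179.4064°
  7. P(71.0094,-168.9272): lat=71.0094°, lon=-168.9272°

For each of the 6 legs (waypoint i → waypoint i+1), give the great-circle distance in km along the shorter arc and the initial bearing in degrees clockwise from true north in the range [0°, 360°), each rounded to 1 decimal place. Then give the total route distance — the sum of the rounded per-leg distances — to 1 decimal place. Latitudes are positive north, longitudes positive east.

Leg 1: φ1=-0.3810525, φ2=1.0805072, Δφ=1.4615597, Δλ=-2.7848508 rad; a=sin²(Δφ/2)+cosφ1·cosφ2·sin²(Δλ/2)=0.8688365031; c=2·atan2(√a, √(1-a))=2.400413574; dist=6371·c=15293.035 ≈ 15293.0 km; running total=15293.0 km
Leg 1 bearing: y=sinΔλ·cosφ2=-0.16444250, x=cosφ1·sinφ2-sinφ1·cosφ2·cosΔλ=0.65482608; θ=atan2(y, x)=-14.0968° <0 so +360° → 345.9032° ≈ 345.9°
Leg 2: φ1=1.0805072, φ2=-0.2316331, Δφ=-1.3121403, Δλ=-0.0705759 rad; a=sin²(Δφ/2)+cosφ1·cosφ2·sin²(Δλ/2)=0.3726796923; c=2·atan2(√a, √(1-a))=1.313320277; dist=6371·c=8367.163 ≈ 8367.2 km; running total=23660.2 km
Leg 2 bearing: y=sinΔλ·cosφ2=-0.06863398, x=cosφ1·sinφ2-sinφ1·cosφ2·cosΔλ=-0.96459708; θ=atan2(y, x)=-175.9301° <0 so +360° → 184.0699° ≈ 184.1°
Leg 3: φ1=-0.2316331, φ2=1.3756057, Δφ=1.6072388, Δλ=5.1916197 rad; a=sin²(Δφ/2)+cosφ1·cosφ2·sin²(Δλ/2)=0.5690825601; c=2·atan2(√a, √(1-a))=1.709404853; dist=6371·c=10890.618 ≈ 10890.6 km; running total=34550.8 km
Leg 3 bearing: y=sinΔλ·cosφ2=-0.17210467, x=cosφ1·sinφ2-sinφ1·cosφ2·cosΔλ=0.97534116; θ=atan2(y, x)=-10.0072° <0 so +360° → 349.9928° ≈ 350.0°
Leg 4: φ1=1.3756057, φ2=0.2961702, Δφ=-1.0794355, Δλ=-0.7591205 rad; a=sin²(Δφ/2)+cosφ1·cosφ2·sin²(Δλ/2)=0.2895534676; c=2·atan2(√a, √(1-a))=1.136366715; dist=6371·c=7239.792 ≈ 7239.8 km; running total=41790.6 km
Leg 4 bearing: y=sinΔλ·cosφ2=-0.65831668, x=cosφ1·sinφ2-sinφ1·cosφ2·cosΔλ=-0.62407385; θ=atan2(y, x)=-133.4704° <0 so +360° → 226.5296° ≈ 226.5°
Leg 5: φ1=0.2961702, φ2=-1.0839839, Δφ=-1.3801540, Δλ=1.2680201 rad; a=sin²(Δφ/2)+cosφ1·cosφ2·sin²(Δλ/2)=0.5622694155; c=2·atan2(√a, √(1-a))=1.695659357; dist=6371·c=10803.046 ≈ 10803.0 km; running total=52593.6 km
Leg 5 bearing: y=sinΔλ·cosφ2=0.44653143, x=cosφ1·sinφ2-sinφ1·cosφ2·cosΔλ=-0.88605856; θ=atan2(y, x)=153.2541° ≈ 153.3°
Leg 6: φ1=-1.0839839, φ2=1.2393478, Δφ=2.3233317, Δλ=-6.0795682 rad; a=sin²(Δφ/2)+cosφ1·cosφ2·sin²(Δλ/2)=0.8433182662; c=2·atan2(√a, √(1-a))=2.327648713; dist=6371·c=14829.44995 ≈ 14829.4 km; running total=67423.0 km
Leg 6 bearing: y=sinΔλ·cosφ2=0.06580275, x=cosφ1·sinφ2-sinφ1·cosφ2·cosΔλ=0.72401676; θ=atan2(y, x)=5.1931° ≈ 5.2°

Leg 1: dist=15293.0 km, bearing=345.9°
Leg 2: dist=8367.2 km, bearing=184.1°
Leg 3: dist=10890.6 km, bearing=350.0°
Leg 4: dist=7239.8 km, bearing=226.5°
Leg 5: dist=10803.0 km, bearing=153.3°
Leg 6: dist=14829.4 km, bearing=5.2°
Total: 67423.0 km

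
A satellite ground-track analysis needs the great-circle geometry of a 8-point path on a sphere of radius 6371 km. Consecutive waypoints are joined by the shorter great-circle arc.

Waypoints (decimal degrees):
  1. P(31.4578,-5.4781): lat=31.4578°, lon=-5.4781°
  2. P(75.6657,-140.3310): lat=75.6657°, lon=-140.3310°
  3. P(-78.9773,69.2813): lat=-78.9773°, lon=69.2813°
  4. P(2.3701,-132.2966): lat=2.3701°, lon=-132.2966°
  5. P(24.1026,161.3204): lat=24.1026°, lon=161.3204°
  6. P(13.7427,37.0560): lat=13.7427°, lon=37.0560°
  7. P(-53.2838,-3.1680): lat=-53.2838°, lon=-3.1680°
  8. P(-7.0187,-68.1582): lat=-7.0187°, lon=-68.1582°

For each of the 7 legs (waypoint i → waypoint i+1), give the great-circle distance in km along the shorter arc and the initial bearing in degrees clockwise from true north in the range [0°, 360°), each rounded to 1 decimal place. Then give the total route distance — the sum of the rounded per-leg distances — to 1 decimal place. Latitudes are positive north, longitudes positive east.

Leg 1: dist=7684.0 km, bearing=349.2°
Leg 2: dist=19216.2 km, bearing=229.1°
Leg 3: dist=11409.2 km, bearing=157.9°
Leg 4: dist=7508.5 km, bearing=295.2°
Leg 5: dist=12644.6 km, bearing=298.7°
Leg 6: dist=8378.1 km, bearing=203.5°
Leg 7: dist=7737.5 km, bearing=286.3°
Total: 74578.1 km

Leg 1: φ1=0.5490422, φ2=1.3206156, Δφ=0.7715734, Δλ=-2.3536271 rad; a=sin²(Δφ/2)+cosφ1·cosφ2·sin²(Δλ/2)=0.3216636770; c=2·atan2(√a, √(1-a))=1.206092468; dist=6371·c=7684.015 ≈ 7684.0 km; running total=7684.0 km
Leg 1 bearing: y=sinΔλ·cosφ2=-0.17551372, x=cosφ1·sinφ2-sinφ1·cosφ2·cosΔλ=0.91759444; θ=atan2(y, x)=-10.8285° <0 so +360° → 349.1715° ≈ 349.2°
Leg 2: φ1=1.3206156, φ2=-1.3784139, Δφ=-2.6990295, Δλ=3.6584248 rad; a=sin²(Δφ/2)+cosφ1·cosφ2·sin²(Δλ/2)=0.9960737279; c=2·atan2(√a, √(1-a))=3.016190557; dist=6371·c=19216.150 ≈ 19216.2 km; running total=26900.2 km
Leg 2 bearing: y=sinΔλ·cosφ2=-0.09447633, x=cosφ1·sinφ2-sinφ1·cosφ2·cosΔλ=-0.08196127; θ=atan2(y, x)=-130.9427° <0 so +360° → 229.0573° ≈ 229.1°
Leg 3: φ1=-1.3784139, φ2=0.0413660, Δφ=1.4197800, Δλ=-3.5181981 rad; a=sin²(Δφ/2)+cosφ1·cosφ2·sin²(Δλ/2)=0.6091188346; c=2·atan2(√a, √(1-a))=1.790804572; dist=6371·c=11409.216 ≈ 11409.2 km; running total=38309.4 km
Leg 3 bearing: y=sinΔλ·cosφ2=0.36745129, x=cosφ1·sinφ2-sinφ1·cosφ2·cosΔλ=-0.90407515; θ=atan2(y, x)=157.8813° ≈ 157.9°
Leg 4: φ1=0.0413660, φ2=0.4206697, Δφ=0.3793037, Δλ=5.1245834 rad; a=sin²(Δφ/2)+cosφ1·cosφ2·sin²(Δλ/2)=0.3088659443; c=2·atan2(√a, √(1-a))=1.178546743; dist=6371·c=7508.521 ≈ 7508.5 km; running total=45817.9 km
Leg 4 bearing: y=sinΔλ·cosφ2=-0.83636177, x=cosφ1·sinφ2-sinφ1·cosφ2·cosΔλ=0.39289958; θ=atan2(y, x)=-64.8372° <0 so +360° → 295.1628° ≈ 295.2°
Leg 5: φ1=0.4206697, φ2=0.2398554, Δφ=-0.1808144, Δλ=-2.1688229 rad; a=sin²(Δφ/2)+cosφ1·cosφ2·sin²(Δλ/2)=0.7011002736; c=2·atan2(√a, √(1-a))=1.984715428; dist=6371·c=12644.622 ≈ 12644.6 km; running total=58462.5 km
Leg 5 bearing: y=sinΔλ·cosφ2=-0.80278900, x=cosφ1·sinφ2-sinφ1·cosφ2·cosΔλ=0.44018694; θ=atan2(y, x)=-61.2631° <0 so +360° → 298.7369° ≈ 298.7°
Leg 6: φ1=0.2398554, φ2=-0.9299777, Δφ=-1.1698331, Δλ=-0.7020412 rad; a=sin²(Δφ/2)+cosφ1·cosφ2·sin²(Δλ/2)=0.3735120153; c=2·atan2(√a, √(1-a))=1.315041278; dist=6371·c=8378.128 ≈ 8378.1 km; running total=66840.6 km
Leg 6 bearing: y=sinΔλ·cosφ2=-0.38607929, x=cosφ1·sinφ2-sinφ1·cosφ2·cosΔλ=-0.88709973; θ=atan2(y, x)=-156.4806° <0 so +360° → 203.5194° ≈ 203.5°
Leg 7: φ1=-0.9299777, φ2=-0.1224994, Δφ=0.8074783, Δλ=-1.1342930 rad; a=sin²(Δφ/2)+cosφ1·cosφ2·sin²(Δλ/2)=0.3255936774; c=2·atan2(√a, √(1-a))=1.214492450; dist=6371·c=7737.531 ≈ 7737.5 km; running total=74578.1 km
Leg 7 bearing: y=sinΔλ·cosφ2=-0.89944445, x=cosφ1·sinφ2-sinφ1·cosφ2·cosΔλ=0.26330480; θ=atan2(y, x)=-73.6831° <0 so +360° → 286.3169° ≈ 286.3°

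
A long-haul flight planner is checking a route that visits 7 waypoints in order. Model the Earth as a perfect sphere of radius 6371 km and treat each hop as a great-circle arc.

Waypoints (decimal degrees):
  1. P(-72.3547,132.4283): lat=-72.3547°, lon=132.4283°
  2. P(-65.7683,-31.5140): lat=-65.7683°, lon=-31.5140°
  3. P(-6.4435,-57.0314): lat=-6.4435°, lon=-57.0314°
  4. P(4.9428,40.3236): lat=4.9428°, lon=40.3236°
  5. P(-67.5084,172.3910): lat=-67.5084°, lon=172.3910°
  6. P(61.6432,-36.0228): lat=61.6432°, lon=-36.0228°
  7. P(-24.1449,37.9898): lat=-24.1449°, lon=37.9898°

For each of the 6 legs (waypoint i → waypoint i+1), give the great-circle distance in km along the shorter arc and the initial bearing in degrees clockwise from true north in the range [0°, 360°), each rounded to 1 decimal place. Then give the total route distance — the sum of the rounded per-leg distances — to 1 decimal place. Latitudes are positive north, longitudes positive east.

Leg 1: φ1=-1.2628277, φ2=-1.1478734, Δφ=0.1149544, Δλ=-2.8613329 rad; a=sin²(Δφ/2)+cosφ1·cosφ2·sin²(Δλ/2)=0.1252831964; c=2·atan2(√a, √(1-a))=0.723590138; dist=6371·c=4609.993 ≈ 4610.0 km; running total=4610.0 km
Leg 1 bearing: y=sinΔλ·cosφ2=-0.11352644, x=cosφ1·sinφ2-sinφ1·cosφ2·cosΔλ=-0.65227373; θ=atan2(y, x)=-170.1267° <0 so +360° → 189.8733° ≈ 189.9°
Leg 2: φ1=-1.1478734, φ2=-0.1124603, Δφ=1.0354131, Δλ=-0.4453626 rad; a=sin²(Δφ/2)+cosφ1·cosφ2·sin²(Δλ/2)=0.2648058865; c=2·atan2(√a, √(1-a))=1.081065663; dist=6371·c=6887.469 ≈ 6887.5 km; running total=11497.5 km
Leg 2 bearing: y=sinΔλ·cosφ2=-0.42806391, x=cosφ1·sinφ2-sinφ1·cosφ2·cosΔλ=0.77168400; θ=atan2(y, x)=-29.0177° <0 so +360° → 330.9823° ≈ 331.0°
Leg 3: φ1=-0.1124603, φ2=0.0862681, Δφ=0.1987284, Δλ=1.6991653 rad; a=sin²(Δφ/2)+cosφ1·cosφ2·sin²(Δλ/2)=0.5682021289; c=2·atan2(√a, √(1-a))=1.707627158; dist=6371·c=10879.293 ≈ 10879.3 km; running total=22376.8 km
Leg 3 bearing: y=sinΔλ·cosφ2=0.98808382, x=cosφ1·sinφ2-sinφ1·cosφ2·cosΔλ=0.07130385; θ=atan2(y, x)=85.8725° ≈ 85.9°
Leg 4: φ1=0.0862681, φ2=-1.1782439, Δφ=-1.2645120, Δλ=2.3050110 rad; a=sin²(Δφ/2)+cosφ1·cosφ2·sin²(Δλ/2)=0.6674815124; c=2·atan2(√a, √(1-a))=1.912362314; dist=6371·c=12183.660 ≈ 12183.7 km; running total=34560.5 km
Leg 4 bearing: y=sinΔλ·cosφ2=0.28398724, x=cosφ1·sinφ2-sinφ1·cosφ2·cosΔλ=-0.89841584; θ=atan2(y, x)=162.4584° ≈ 162.5°
Leg 5: φ1=-1.1782439, φ2=1.0758768, Δφ=2.2541207, Δλ=-3.6375070 rad; a=sin²(Δφ/2)+cosφ1·cosφ2·sin²(Δλ/2)=0.9864384793; c=2·atan2(√a, √(1-a))=2.908155099; dist=6371·c=18527.856 ≈ 18527.9 km; running total=53088.4 km
Leg 5 bearing: y=sinΔλ·cosφ2=0.22600349, x=cosφ1·sinφ2-sinφ1·cosφ2·cosΔλ=-0.04932387; θ=atan2(y, x)=102.3114° ≈ 102.3°
Leg 6: φ1=1.0758768, φ2=-0.4214080, Δφ=-1.4972848, Δλ=1.2917636 rad; a=sin²(Δφ/2)+cosφ1·cosφ2·sin²(Δλ/2)=0.6202955605; c=2·atan2(√a, √(1-a))=1.813771142; dist=6371·c=11555.536 ≈ 11555.5 km; running total=64643.9 km
Leg 6 bearing: y=sinΔλ·cosφ2=0.87721996, x=cosφ1·sinφ2-sinφ1·cosφ2·cosΔλ=-0.41545283; θ=atan2(y, x)=115.3423° ≈ 115.3°

Leg 1: dist=4610.0 km, bearing=189.9°
Leg 2: dist=6887.5 km, bearing=331.0°
Leg 3: dist=10879.3 km, bearing=85.9°
Leg 4: dist=12183.7 km, bearing=162.5°
Leg 5: dist=18527.9 km, bearing=102.3°
Leg 6: dist=11555.5 km, bearing=115.3°
Total: 64643.9 km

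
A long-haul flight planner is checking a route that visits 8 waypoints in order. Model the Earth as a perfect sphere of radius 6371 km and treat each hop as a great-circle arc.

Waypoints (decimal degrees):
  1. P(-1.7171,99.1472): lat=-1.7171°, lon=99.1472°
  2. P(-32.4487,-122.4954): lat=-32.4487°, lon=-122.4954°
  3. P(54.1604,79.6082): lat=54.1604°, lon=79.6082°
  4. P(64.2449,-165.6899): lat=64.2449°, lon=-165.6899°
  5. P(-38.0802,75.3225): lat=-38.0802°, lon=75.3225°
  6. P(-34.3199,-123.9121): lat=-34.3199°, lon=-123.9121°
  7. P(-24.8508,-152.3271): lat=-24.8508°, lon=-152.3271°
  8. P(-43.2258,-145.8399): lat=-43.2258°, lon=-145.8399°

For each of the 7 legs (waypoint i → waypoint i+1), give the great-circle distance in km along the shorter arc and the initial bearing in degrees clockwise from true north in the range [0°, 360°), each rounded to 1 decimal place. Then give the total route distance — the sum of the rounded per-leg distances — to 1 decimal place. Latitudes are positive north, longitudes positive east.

Leg 1: dist=14221.7 km, bearing=134.7°
Leg 2: dist=17037.3 km, bearing=330.7°
Leg 3: dist=5716.0 km, bearing=30.3°
Leg 4: dist=15140.1 km, bearing=276.3°
Leg 5: dist=11723.4 km, bearing=163.6°
Leg 6: dist=2930.2 km, bearing=283.4°
Leg 7: dist=2127.1 km, bearing=165.5°
Total: 68895.8 km

Leg 1: φ1=-0.0299690, φ2=-0.5663367, Δφ=-0.5363676, Δλ=-3.8683931 rad; a=sin²(Δφ/2)+cosφ1·cosφ2·sin²(Δλ/2)=0.8071343874; c=2·atan2(√a, √(1-a))=2.232255298; dist=6371·c=14221.699 ≈ 14221.7 km; running total=14221.7 km
Leg 1 bearing: y=sinΔλ·cosφ2=0.56073790, x=cosφ1·sinφ2-sinφ1·cosφ2·cosΔλ=-0.55519986; θ=atan2(y, x)=134.7157° ≈ 134.7°
Leg 2: φ1=-0.5663367, φ2=0.9452773, Δφ=1.5116140, Δλ=3.5273733 rad; a=sin²(Δφ/2)+cosφ1·cosφ2·sin²(Δλ/2)=0.9463714925; c=2·atan2(√a, √(1-a))=2.674193114; dist=6371·c=17037.284 ≈ 17037.3 km; running total=31259.0 km
Leg 2 bearing: y=sinΔλ·cosφ2=-0.22032020, x=cosφ1·sinφ2-sinφ1·cosφ2·cosΔλ=0.39302541; θ=atan2(y, x)=-29.2739° <0 so +360° → 330.7261° ≈ 330.7°
Leg 3: φ1=0.9452773, φ2=1.1212850, Δφ=0.1760077, Δλ=-4.2812595 rad; a=sin²(Δφ/2)+cosφ1·cosφ2·sin²(Δλ/2)=0.1880971857; c=2·atan2(√a, √(1-a))=0.897193878; dist=6371·c=5716.022 ≈ 5716.0 km; running total=36975.0 km
Leg 3 bearing: y=sinΔλ·cosφ2=0.39476388, x=cosφ1·sinφ2-sinφ1·cosφ2·cosΔλ=0.67455764; θ=atan2(y, x)=30.3370° ≈ 30.3°
Leg 4: φ1=1.1212850, φ2=-0.6646249, Δφ=-1.7859099, Δλ=4.2064599 rad; a=sin²(Δφ/2)+cosφ1·cosφ2·sin²(Δλ/2)=0.8606259269; c=2·atan2(√a, √(1-a))=2.376404229; dist=6371·c=15140.071 ≈ 15140.1 km; running total=52115.1 km
Leg 4 bearing: y=sinΔλ·cosφ2=-0.68853791, x=cosφ1·sinφ2-sinφ1·cosφ2·cosΔλ=0.07557322; θ=atan2(y, x)=-83.7363° <0 so +360° → 276.2637° ≈ 276.3°
Leg 5: φ1=-0.6646249, φ2=-0.5989953, Δφ=0.0656296, Δλ=-3.4772998 rad; a=sin²(Δφ/2)+cosφ1·cosφ2·sin²(Δλ/2)=0.6330388281; c=2·atan2(√a, √(1-a))=1.840118034; dist=6371·c=11723.392 ≈ 11723.4 km; running total=63838.5 km
Leg 5 bearing: y=sinΔλ·cosφ2=0.27208275, x=cosφ1·sinφ2-sinφ1·cosφ2·cosΔλ=-0.92475600; θ=atan2(y, x)=163.6050° ≈ 163.6°
Leg 6: φ1=-0.5989953, φ2=-0.4337283, Δφ=0.1652670, Δλ=-0.4959353 rad; a=sin²(Δφ/2)+cosφ1·cosφ2·sin²(Δλ/2)=0.0519568157; c=2·atan2(√a, √(1-a))=0.459923699; dist=6371·c=2930.174 ≈ 2930.2 km; running total=66768.7 km
Leg 6 bearing: y=sinΔλ·cosφ2=-0.43179284, x=cosφ1·sinφ2-sinφ1·cosφ2·cosΔλ=0.10287934; θ=atan2(y, x)=-76.5985° <0 so +360° → 283.4015° ≈ 283.4°
Leg 7: φ1=-0.4337283, φ2=-0.7544325, Δφ=-0.3207043, Δλ=0.1132230 rad; a=sin²(Δφ/2)+cosφ1·cosφ2·sin²(Δλ/2)=0.0276099358; c=2·atan2(√a, √(1-a))=0.333873318; dist=6371·c=2127.107 ≈ 2127.1 km; running total=68895.8 km
Leg 7 bearing: y=sinΔλ·cosφ2=0.08232495, x=cosφ1·sinφ2-sinφ1·cosφ2·cosΔλ=-0.31719570; θ=atan2(y, x)=165.4505° ≈ 165.5°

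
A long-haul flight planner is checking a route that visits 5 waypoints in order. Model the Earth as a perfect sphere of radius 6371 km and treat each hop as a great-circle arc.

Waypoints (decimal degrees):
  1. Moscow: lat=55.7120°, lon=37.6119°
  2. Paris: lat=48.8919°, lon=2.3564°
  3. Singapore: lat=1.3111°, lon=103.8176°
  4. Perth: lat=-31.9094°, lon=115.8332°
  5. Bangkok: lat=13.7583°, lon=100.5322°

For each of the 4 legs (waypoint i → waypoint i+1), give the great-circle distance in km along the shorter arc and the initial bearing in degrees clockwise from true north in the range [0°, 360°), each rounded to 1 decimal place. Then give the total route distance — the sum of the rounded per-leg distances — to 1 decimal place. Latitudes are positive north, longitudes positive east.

Leg 1: dist=2483.4 km, bearing=267.1°
Leg 2: dist=10731.4 km, bearing=80.5°
Leg 3: dist=3904.9 km, bearing=162.1°
Leg 4: dist=5333.4 km, bearing=339.8°
Total: 22453.1 km

Leg 1: φ1=0.9723578, φ2=0.8533246, Δφ=-0.1190332, Δλ=-0.6153246 rad; a=sin²(Δφ/2)+cosφ1·cosφ2·sin²(Δλ/2)=0.0375057714; c=2·atan2(√a, √(1-a))=0.389791110; dist=6371·c=2483.359 ≈ 2483.4 km; running total=2483.4 km
Leg 1 bearing: y=sinΔλ·cosφ2=-0.37951398, x=cosφ1·sinφ2-sinφ1·cosφ2·cosΔλ=-0.01911784; θ=atan2(y, x)=-92.8838° <0 so +360° → 267.1162° ≈ 267.1°
Leg 2: φ1=0.8533246, φ2=0.0228830, Δφ=-0.8304416, Δλ=1.7708320 rad; a=sin²(Δφ/2)+cosφ1·cosφ2·sin²(Δλ/2)=0.5566850403; c=2·atan2(√a, √(1-a))=1.684410676; dist=6371·c=10731.380 ≈ 10731.4 km; running total=13214.8 km
Leg 2 bearing: y=sinΔλ·cosφ2=0.97980291, x=cosφ1·sinφ2-sinφ1·cosφ2·cosΔλ=0.16472247; θ=atan2(y, x)=80.4568° ≈ 80.5°
Leg 3: φ1=0.0228830, φ2=-0.5569241, Δφ=-0.5798071, Δλ=0.2097118 rad; a=sin²(Δφ/2)+cosφ1·cosφ2·sin²(Δλ/2)=0.0910125217; c=2·atan2(√a, √(1-a))=0.612914431; dist=6371·c=3904.878 ≈ 3904.9 km; running total=17119.7 km
Leg 3 bearing: y=sinΔλ·cosφ2=0.17671918, x=cosφ1·sinφ2-sinφ1·cosφ2·cosΔλ=-0.54743703; θ=atan2(y, x)=162.1093° ≈ 162.1°
Leg 4: φ1=-0.5569241, φ2=0.2401276, Δφ=0.7970517, Δλ=-0.2670528 rad; a=sin²(Δφ/2)+cosφ1·cosφ2·sin²(Δλ/2)=0.1652042872; c=2·atan2(√a, √(1-a))=0.837137774; dist=6371·c=5333.405 ≈ 5333.4 km; running total=22453.1 km
Leg 4 bearing: y=sinΔλ·cosφ2=-0.25631826, x=cosφ1·sinφ2-sinφ1·cosφ2·cosΔλ=0.69709990; θ=atan2(y, x)=-20.1881° <0 so +360° → 339.8119° ≈ 339.8°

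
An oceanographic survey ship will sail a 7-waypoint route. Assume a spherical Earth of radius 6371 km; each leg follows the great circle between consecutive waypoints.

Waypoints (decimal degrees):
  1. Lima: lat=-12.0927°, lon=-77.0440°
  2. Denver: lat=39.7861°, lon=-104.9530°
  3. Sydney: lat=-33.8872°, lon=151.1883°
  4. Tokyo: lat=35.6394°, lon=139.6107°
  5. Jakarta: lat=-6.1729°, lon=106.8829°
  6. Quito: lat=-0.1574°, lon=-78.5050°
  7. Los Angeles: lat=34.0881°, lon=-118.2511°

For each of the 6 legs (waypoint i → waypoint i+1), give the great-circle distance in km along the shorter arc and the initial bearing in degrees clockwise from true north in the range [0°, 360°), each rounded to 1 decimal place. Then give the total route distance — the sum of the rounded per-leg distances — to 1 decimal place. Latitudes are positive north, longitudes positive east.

Leg 1: φ1=-0.2110574, φ2=0.6943984, Δφ=0.9054559, Δλ=-0.4871039 rad; a=sin²(Δφ/2)+cosφ1·cosφ2·sin²(Δλ/2)=0.2350326174; c=2·atan2(√a, √(1-a))=1.012272688; dist=6371·c=6449.189 ≈ 6449.2 km; running total=6449.2 km
Leg 1 bearing: y=sinΔλ·cosφ2=-0.35968209, x=cosφ1·sinφ2-sinφ1·cosφ2·cosΔλ=0.76798303; θ=atan2(y, x)=-25.0959° <0 so +360° → 334.9041° ≈ 334.9°
Leg 2: φ1=0.6943984, φ2=-0.5914432, Δφ=-1.2858417, Δλ=4.4705090 rad; a=sin²(Δφ/2)+cosφ1·cosφ2·sin²(Δλ/2)=0.7547963731; c=2·atan2(√a, √(1-a))=2.105507729; dist=6371·c=13414.190 ≈ 13414.2 km; running total=19863.4 km
Leg 2 bearing: y=sinΔλ·cosφ2=-0.80597108, x=cosφ1·sinφ2-sinφ1·cosφ2·cosΔλ=-0.30120733; θ=atan2(y, x)=-110.4917° <0 so +360° → 249.5083° ≈ 249.5°
Leg 3: φ1=-0.5914432, φ2=0.6220249, Δφ=1.2134681, Δλ=-0.2020672 rad; a=sin²(Δφ/2)+cosφ1·cosφ2·sin²(Δλ/2)=0.3319770681; c=2·atan2(√a, √(1-a))=1.228080876; dist=6371·c=7824.103 ≈ 7824.1 km; running total=27687.5 km
Leg 3 bearing: y=sinΔλ·cosφ2=-0.16310483, x=cosφ1·sinφ2-sinφ1·cosφ2·cosΔλ=0.92761522; θ=atan2(y, x)=-9.9725° <0 so +360° → 350.0275° ≈ 350.0°
Leg 4: φ1=0.6220249, φ2=-0.1077374, Δφ=-0.7297623, Δλ=-0.5712079 rad; a=sin²(Δφ/2)+cosφ1·cosφ2·sin²(Δλ/2)=0.1914681972; c=2·atan2(√a, √(1-a))=0.905790643; dist=6371·c=5770.792 ≈ 5770.8 km; running total=33458.3 km
Leg 4 bearing: y=sinΔλ·cosφ2=-0.53751384, x=cosφ1·sinφ2-sinφ1·cosφ2·cosΔλ=-0.57472722; θ=atan2(y, x)=-136.9163° <0 so +360° → 223.0837° ≈ 223.1°
Leg 5: φ1=-0.1077374, φ2=-0.0027471, Δφ=0.1049903, Δλ=-3.2356292 rad; a=sin²(Δφ/2)+cosφ1·cosφ2·sin²(Δλ/2)=0.9947551176; c=2·atan2(√a, √(1-a))=2.996622620; dist=6371·c=19091.483 ≈ 19091.5 km; running total=52549.8 km
Leg 5 bearing: y=sinΔλ·cosφ2=0.09389771, x=cosφ1·sinφ2-sinφ1·cosφ2·cosΔλ=-0.10978486; θ=atan2(y, x)=139.4600° ≈ 139.5°
Leg 6: φ1=-0.0027471, φ2=0.5949496, Δφ=0.5976967, Δλ=-0.6937003 rad; a=sin²(Δφ/2)+cosφ1·cosφ2·sin²(Δλ/2)=0.1823845528; c=2·atan2(√a, √(1-a))=0.882488882; dist=6371·c=5622.337 ≈ 5622.3 km; running total=58172.1 km
Leg 6 bearing: y=sinΔλ·cosφ2=-0.52952518, x=cosφ1·sinφ2-sinφ1·cosφ2·cosΔλ=0.56221419; θ=atan2(y, x)=-43.2850° <0 so +360° → 316.7150° ≈ 316.7°

Leg 1: dist=6449.2 km, bearing=334.9°
Leg 2: dist=13414.2 km, bearing=249.5°
Leg 3: dist=7824.1 km, bearing=350.0°
Leg 4: dist=5770.8 km, bearing=223.1°
Leg 5: dist=19091.5 km, bearing=139.5°
Leg 6: dist=5622.3 km, bearing=316.7°
Total: 58172.1 km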